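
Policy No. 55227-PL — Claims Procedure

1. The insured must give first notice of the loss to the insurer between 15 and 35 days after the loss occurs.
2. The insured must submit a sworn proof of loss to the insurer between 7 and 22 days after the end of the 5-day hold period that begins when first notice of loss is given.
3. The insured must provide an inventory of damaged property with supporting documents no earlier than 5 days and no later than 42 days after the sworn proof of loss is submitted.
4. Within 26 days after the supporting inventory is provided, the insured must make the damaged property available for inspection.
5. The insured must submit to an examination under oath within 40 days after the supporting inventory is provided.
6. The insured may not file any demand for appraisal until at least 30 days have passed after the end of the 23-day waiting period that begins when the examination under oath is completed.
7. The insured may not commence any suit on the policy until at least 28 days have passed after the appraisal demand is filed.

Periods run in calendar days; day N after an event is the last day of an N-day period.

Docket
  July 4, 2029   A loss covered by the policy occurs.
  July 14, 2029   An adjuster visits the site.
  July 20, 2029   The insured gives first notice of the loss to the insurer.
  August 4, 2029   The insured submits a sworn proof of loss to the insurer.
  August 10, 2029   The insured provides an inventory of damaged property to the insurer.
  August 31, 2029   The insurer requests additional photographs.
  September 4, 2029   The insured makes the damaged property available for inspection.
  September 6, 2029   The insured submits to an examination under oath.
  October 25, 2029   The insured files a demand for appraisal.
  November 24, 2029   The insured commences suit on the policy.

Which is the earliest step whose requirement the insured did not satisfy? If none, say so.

Step 1: the window is 15–35 days after July 4, 2029 (when the loss occurs), so July 19, 2029 through August 8, 2029; July 20, 2029 falls inside that range.
Step 2: the window is 7–22 days after July 25, 2029 (end of the 5-day hold period, which began when first notice of loss is given on July 20, 2029), so August 1, 2029 through August 16, 2029; done August 4, 2029 — within the window.
Step 3: the window is 5–42 days after August 4, 2029 (when the sworn proof of loss is submitted), so August 9, 2029 through September 15, 2029; done August 10, 2029, which is between those dates.
Step 4: 26 days after August 10, 2029 (when the supporting inventory is provided) is September 5, 2029; done September 4, 2029 — timely.
Step 5: 40 days after August 10, 2029 (when the supporting inventory is provided) is September 19, 2029; September 6, 2029 is within that limit.
Step 6: the earliest permitted date is 30 days after September 29, 2029 (end of the 23-day waiting period, which began when the examination under oath is completed on September 6, 2029), i.e. October 29, 2029; acted on October 25, 2029, 4 days prematurely.
The analysis stops there.

Step 6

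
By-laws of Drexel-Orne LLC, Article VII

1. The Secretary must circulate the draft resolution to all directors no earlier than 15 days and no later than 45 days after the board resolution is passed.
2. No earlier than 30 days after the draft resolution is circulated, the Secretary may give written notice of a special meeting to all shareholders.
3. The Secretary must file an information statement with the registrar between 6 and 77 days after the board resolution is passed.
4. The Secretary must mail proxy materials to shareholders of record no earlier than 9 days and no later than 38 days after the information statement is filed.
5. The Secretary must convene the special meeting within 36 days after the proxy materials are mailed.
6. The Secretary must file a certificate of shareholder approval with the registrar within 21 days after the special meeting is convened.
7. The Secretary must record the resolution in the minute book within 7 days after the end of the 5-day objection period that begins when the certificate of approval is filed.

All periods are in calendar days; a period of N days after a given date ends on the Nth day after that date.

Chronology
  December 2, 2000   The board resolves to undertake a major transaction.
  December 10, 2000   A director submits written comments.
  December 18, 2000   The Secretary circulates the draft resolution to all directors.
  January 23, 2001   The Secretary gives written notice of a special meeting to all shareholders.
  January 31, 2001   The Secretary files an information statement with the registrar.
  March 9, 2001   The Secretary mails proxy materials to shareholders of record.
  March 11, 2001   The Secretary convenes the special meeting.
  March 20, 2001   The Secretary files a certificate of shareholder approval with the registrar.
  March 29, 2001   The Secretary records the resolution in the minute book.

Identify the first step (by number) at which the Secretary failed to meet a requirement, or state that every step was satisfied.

None — every step was satisfied

Step 1 — 15 and 45 days from December 2, 2000 (when the board resolution is passed) are December 17, 2000 and January 16, 2001 respectively; December 18, 2000 falls inside that range.
Step 2 — must wait 30 days from December 18, 2000 (when the draft resolution is circulated), so not before January 17, 2001; done January 23, 2001, after the minimum wait.
Step 3 — 6 and 77 days from December 2, 2000 (when the board resolution is passed) are December 8, 2000 and February 17, 2001 respectively; done January 31, 2001, which is between those dates.
Step 4 — 9 and 38 days from January 31, 2001 (when the information statement is filed) are February 9, 2001 and March 10, 2001 respectively; done March 9, 2001 — within the window.
Step 5 — counting 36 days from March 9, 2001 (when the proxy materials are mailed) gives a deadline of April 14, 2001; March 11, 2001 is within that limit.
Step 6 — counting 21 days from March 11, 2001 (when the special meeting is convened) gives a deadline of April 1, 2001; March 20, 2001 is within that limit.
Step 7 — counting 7 days from March 25, 2001 (end of the 5-day objection period, which began when the certificate of approval is filed on March 20, 2001) gives a deadline of April 1, 2001; done March 29, 2001 — timely.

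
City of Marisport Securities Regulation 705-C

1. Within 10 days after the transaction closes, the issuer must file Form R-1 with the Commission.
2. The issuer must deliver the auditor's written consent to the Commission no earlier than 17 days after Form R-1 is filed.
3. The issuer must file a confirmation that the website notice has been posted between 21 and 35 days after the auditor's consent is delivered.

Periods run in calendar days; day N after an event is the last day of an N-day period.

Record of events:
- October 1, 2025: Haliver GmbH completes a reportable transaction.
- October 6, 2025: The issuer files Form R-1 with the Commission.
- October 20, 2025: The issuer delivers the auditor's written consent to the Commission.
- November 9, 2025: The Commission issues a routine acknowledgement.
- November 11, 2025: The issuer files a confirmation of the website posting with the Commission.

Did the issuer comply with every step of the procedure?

No

Step 1 — counting 10 days from October 1, 2025 (when the transaction closes) gives a deadline of October 11, 2025; completed October 6, 2025, before the deadline.
Step 2 — must wait 17 days from October 6, 2025 (when Form R-1 is filed), so not before October 23, 2025; October 20, 2025 is 3 days before the earliest permitted date.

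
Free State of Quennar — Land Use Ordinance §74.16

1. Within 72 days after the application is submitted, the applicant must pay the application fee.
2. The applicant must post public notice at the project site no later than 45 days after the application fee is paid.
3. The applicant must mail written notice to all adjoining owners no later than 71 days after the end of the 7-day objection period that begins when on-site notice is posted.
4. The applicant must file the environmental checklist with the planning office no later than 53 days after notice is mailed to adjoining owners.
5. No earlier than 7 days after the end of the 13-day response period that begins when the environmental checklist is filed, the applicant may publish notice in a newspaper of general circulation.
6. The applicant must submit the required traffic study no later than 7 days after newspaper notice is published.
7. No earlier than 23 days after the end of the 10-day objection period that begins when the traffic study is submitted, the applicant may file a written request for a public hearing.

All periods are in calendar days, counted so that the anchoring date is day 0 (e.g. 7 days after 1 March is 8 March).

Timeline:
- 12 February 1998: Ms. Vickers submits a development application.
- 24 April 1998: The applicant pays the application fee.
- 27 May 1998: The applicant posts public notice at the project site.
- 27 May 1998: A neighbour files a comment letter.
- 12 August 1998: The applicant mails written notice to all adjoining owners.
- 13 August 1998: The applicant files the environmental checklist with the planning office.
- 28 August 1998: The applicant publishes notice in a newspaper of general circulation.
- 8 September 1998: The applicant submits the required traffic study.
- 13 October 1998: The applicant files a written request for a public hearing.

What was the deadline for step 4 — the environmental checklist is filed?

Step 4 runs from 12 August 1998, when notice is mailed to adjoining owners. 53 days after 12 August 1998 is 4 October 1998.

4 October 1998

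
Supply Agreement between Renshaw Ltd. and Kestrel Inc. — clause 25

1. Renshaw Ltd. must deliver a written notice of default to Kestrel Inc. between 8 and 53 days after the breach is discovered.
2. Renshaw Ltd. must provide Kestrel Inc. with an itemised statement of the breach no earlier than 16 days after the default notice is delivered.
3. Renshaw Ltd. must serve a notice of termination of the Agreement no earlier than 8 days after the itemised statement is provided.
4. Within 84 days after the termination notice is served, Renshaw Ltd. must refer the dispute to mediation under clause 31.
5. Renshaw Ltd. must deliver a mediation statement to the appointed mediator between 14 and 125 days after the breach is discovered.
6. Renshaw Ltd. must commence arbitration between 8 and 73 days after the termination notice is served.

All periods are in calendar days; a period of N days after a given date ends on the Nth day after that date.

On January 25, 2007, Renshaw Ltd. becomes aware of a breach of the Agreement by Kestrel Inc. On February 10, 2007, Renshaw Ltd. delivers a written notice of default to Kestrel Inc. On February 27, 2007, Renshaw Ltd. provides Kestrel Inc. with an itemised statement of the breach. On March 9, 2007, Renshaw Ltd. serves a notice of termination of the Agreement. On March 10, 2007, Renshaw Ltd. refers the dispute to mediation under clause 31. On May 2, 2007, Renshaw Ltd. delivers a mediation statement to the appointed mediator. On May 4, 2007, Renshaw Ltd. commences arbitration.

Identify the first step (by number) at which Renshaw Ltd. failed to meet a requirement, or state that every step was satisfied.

None — every step was satisfied

(1) the permitted window runs from January 25, 2007 + 8 = February 2, 2007 to January 25, 2007 + 53 = March 19, 2007; done February 10, 2007, which is between those dates.
(2) permitted from February 10, 2007 + 16 days = February 26, 2007 onward; February 27, 2007 is on or after that date.
(3) permitted from February 27, 2007 + 8 days = March 7, 2007 onward; March 9, 2007 is on or after that date.
(4) due by March 9, 2007 + 84 days = June 1, 2007; March 10, 2007 is within that limit.
(5) the permitted window runs from January 25, 2007 + 14 = February 8, 2007 to January 25, 2007 + 125 = May 30, 2007; May 2, 2007 falls inside that range.
(6) the permitted window runs from March 9, 2007 + 8 = March 17, 2007 to March 9, 2007 + 73 = May 21, 2007; May 4, 2007 falls inside that range.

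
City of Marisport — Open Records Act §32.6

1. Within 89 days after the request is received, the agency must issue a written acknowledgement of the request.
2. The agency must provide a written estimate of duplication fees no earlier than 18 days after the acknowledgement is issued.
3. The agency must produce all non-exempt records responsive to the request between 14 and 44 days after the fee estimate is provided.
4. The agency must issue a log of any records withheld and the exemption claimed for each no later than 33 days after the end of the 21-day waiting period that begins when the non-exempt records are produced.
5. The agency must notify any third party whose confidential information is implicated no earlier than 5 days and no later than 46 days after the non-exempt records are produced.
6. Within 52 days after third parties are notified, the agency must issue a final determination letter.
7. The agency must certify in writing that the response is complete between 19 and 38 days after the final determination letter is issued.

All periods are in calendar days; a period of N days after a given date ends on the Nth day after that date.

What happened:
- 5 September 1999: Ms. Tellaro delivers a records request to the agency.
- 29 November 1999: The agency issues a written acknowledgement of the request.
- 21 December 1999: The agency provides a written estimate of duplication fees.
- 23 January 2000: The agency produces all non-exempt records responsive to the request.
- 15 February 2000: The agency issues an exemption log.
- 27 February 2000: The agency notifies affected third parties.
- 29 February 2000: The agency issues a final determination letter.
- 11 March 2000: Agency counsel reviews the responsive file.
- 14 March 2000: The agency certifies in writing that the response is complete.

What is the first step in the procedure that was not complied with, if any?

Step 7

(1) due by 5 September 1999 + 89 days = 3 December 1999; 29 November 1999 is within that limit.
(2) permitted from 29 November 1999 + 18 days = 17 December 1999 onward; done 21 December 1999 — permitted.
(3) the permitted window runs from 21 December 1999 + 14 = 4 January 2000 to 21 December 1999 + 44 = 3 February 2000; done 23 January 2000 — within the window.
(4) due by 13 February 2000 + 33 days = 17 March 2000; completed 15 February 2000, before the deadline.
(5) the permitted window runs from 23 January 2000 + 5 = 28 January 2000 to 23 January 2000 + 46 = 9 March 2000; 27 February 2000 falls inside that range.
(6) due by 27 February 2000 + 52 days = 19 April 2000; completed 29 February 2000, before the deadline.
(7) the permitted window runs from 29 February 2000 + 19 = 19 March 2000 to 29 February 2000 + 38 = 7 April 2000; 14 March 2000 is 5 days too early.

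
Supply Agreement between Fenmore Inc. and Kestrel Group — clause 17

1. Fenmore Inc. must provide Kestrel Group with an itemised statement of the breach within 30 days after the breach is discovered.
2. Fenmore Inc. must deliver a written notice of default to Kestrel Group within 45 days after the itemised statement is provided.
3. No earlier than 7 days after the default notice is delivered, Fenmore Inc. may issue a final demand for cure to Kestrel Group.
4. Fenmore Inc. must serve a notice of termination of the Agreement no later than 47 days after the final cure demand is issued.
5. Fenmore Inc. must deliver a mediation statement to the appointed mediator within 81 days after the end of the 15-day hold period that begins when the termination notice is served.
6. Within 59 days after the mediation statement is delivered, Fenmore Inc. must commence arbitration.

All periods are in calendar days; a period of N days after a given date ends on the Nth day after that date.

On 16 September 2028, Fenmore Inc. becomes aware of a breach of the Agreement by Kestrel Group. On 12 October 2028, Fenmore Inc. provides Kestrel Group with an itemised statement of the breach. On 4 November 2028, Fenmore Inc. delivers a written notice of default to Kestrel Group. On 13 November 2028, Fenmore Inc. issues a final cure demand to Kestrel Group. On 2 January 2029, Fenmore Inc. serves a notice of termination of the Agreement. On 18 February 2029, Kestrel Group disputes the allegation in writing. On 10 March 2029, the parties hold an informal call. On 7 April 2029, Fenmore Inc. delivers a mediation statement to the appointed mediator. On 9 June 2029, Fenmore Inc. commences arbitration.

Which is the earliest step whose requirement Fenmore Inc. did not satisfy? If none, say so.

Step 4

Step 1 — counting 30 days from 16 September 2028 (when the breach is discovered) gives a deadline of 16 October 2028; 12 October 2028 is within that limit.
Step 2 — counting 45 days from 12 October 2028 (when the itemised statement is provided) gives a deadline of 26 November 2028; done 4 November 2028 — timely.
Step 3 — must wait 7 days from 4 November 2028 (when the default notice is delivered), so not before 11 November 2028; done 13 November 2028 — permitted.
Step 4 — counting 47 days from 13 November 2028 (when the final cure demand is issued) gives a deadline of 30 December 2028; not done until 2 January 2029, 3 days after the deadline.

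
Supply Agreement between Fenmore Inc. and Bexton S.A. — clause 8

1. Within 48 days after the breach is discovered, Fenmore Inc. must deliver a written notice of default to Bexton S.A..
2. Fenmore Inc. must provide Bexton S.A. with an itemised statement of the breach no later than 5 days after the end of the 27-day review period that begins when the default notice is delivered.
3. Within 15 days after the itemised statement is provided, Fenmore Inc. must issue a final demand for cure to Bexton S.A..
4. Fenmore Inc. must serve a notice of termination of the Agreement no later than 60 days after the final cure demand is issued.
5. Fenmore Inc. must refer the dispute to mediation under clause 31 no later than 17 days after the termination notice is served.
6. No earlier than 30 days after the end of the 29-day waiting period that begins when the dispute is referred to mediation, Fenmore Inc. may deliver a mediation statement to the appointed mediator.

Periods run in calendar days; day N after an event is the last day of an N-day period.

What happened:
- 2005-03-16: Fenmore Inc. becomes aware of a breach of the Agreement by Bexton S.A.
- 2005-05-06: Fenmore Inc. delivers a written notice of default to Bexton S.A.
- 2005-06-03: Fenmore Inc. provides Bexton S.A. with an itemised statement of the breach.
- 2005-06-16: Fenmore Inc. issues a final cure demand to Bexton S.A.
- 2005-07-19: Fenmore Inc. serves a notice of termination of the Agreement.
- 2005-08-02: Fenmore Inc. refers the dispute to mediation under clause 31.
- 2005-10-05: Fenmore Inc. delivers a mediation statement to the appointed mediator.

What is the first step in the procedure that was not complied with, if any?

Step 1

Step 1: 48 days after 2005-03-16 (when the breach is discovered) is 2005-05-03; 2005-05-06 misses that deadline by 3 days.
No need to go further; step 1 was not satisfied.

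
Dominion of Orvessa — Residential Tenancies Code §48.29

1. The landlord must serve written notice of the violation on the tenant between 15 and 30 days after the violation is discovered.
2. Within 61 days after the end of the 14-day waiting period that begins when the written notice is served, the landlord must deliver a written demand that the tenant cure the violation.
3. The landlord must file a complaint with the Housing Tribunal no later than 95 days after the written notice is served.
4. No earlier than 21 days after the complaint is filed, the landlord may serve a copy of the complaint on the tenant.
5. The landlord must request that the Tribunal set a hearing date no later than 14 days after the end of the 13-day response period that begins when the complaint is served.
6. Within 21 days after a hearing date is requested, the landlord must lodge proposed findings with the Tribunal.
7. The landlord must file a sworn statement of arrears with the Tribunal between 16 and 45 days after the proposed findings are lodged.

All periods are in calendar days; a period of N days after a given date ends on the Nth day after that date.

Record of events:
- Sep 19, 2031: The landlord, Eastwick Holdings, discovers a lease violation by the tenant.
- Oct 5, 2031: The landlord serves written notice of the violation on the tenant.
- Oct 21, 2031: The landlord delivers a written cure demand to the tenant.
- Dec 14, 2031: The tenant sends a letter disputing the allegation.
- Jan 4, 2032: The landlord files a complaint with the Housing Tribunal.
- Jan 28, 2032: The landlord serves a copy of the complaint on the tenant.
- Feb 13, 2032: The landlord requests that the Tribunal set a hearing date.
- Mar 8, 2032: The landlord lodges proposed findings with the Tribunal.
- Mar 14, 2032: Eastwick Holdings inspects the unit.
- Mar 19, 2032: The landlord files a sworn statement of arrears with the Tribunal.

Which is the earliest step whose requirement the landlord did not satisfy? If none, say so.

(1) the permitted window runs from Sep 19, 2031 + 15 = Oct 4, 2031 to Sep 19, 2031 + 30 = Oct 19, 2031; Oct 5, 2031 falls inside that range.
(2) due by Oct 19, 2031 + 61 days = Dec 19, 2031; Oct 21, 2031 is within that limit.
(3) due by Oct 5, 2031 + 95 days = Jan 8, 2032; done Jan 4, 2032 — timely.
(4) permitted from Jan 4, 2032 + 21 days = Jan 25, 2032 onward; Jan 28, 2032 is on or after that date.
(5) due by Feb 10, 2032 + 14 days = Feb 24, 2032; done Feb 13, 2032 — timely.
(6) due by Feb 13, 2032 + 21 days = Mar 5, 2032; Mar 8, 2032 misses that deadline by 3 days.
No need to go further; step 6 was not satisfied.

Step 6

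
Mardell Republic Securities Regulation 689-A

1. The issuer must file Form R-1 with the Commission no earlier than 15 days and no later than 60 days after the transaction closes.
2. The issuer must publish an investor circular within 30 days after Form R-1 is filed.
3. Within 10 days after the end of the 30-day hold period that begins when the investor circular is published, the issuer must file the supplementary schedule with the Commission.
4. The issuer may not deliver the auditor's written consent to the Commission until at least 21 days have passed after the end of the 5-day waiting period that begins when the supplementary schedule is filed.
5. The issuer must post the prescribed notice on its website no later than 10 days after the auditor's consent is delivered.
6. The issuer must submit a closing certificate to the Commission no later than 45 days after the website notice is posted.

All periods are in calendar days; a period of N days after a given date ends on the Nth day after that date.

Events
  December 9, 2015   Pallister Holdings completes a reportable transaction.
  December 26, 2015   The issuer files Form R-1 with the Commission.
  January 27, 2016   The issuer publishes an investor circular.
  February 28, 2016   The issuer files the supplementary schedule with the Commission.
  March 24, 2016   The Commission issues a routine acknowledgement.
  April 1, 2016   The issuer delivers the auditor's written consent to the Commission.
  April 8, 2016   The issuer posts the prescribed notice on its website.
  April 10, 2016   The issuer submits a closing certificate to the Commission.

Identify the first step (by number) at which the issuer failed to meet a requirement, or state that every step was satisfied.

Step 1: the window is 15–60 days after December 9, 2015 (when the transaction closes), so December 24, 2015 through February 7, 2016; done December 26, 2015, which is between those dates.
Step 2: 30 days after December 26, 2015 (when Form R-1 is filed) is January 25, 2016; January 27, 2016 misses that deadline by 2 days.
The analysis stops there.

Step 2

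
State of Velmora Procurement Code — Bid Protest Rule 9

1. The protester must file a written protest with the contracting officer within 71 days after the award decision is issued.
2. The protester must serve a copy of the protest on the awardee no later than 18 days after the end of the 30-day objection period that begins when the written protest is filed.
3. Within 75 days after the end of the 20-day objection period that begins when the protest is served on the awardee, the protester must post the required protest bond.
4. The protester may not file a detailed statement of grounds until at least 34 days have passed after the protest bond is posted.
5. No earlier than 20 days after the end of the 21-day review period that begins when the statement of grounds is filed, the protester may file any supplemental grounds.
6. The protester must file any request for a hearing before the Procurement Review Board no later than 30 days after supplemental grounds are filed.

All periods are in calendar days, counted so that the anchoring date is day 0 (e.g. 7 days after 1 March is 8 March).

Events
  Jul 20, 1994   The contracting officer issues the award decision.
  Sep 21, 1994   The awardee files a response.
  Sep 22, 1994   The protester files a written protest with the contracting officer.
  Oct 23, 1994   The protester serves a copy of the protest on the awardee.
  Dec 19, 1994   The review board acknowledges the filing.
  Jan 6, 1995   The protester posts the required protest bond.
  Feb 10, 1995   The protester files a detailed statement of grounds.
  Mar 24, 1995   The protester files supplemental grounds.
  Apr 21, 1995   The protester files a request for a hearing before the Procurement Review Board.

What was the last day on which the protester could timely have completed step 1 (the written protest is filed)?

Step 1 runs from Jul 20, 1994, when the award decision is issued. 71 days after Jul 20, 1994 is Sep 29, 1994.

Sep 29, 1994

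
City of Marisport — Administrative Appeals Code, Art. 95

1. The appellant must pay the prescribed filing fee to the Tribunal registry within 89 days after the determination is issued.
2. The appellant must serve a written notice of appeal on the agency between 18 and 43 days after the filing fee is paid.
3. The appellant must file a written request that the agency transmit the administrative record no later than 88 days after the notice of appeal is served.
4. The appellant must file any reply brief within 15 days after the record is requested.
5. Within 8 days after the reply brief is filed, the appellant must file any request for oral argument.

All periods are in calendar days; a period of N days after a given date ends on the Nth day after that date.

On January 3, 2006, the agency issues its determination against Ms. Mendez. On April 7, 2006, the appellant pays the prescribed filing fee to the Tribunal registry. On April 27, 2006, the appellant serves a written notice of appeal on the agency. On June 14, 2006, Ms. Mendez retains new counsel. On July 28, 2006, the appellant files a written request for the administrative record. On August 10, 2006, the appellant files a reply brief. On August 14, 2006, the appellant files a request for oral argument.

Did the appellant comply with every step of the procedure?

No

Step 1: 89 days after January 3, 2006 (when the determination is issued) is April 2, 2006; not done until April 7, 2006, 5 days after the deadline.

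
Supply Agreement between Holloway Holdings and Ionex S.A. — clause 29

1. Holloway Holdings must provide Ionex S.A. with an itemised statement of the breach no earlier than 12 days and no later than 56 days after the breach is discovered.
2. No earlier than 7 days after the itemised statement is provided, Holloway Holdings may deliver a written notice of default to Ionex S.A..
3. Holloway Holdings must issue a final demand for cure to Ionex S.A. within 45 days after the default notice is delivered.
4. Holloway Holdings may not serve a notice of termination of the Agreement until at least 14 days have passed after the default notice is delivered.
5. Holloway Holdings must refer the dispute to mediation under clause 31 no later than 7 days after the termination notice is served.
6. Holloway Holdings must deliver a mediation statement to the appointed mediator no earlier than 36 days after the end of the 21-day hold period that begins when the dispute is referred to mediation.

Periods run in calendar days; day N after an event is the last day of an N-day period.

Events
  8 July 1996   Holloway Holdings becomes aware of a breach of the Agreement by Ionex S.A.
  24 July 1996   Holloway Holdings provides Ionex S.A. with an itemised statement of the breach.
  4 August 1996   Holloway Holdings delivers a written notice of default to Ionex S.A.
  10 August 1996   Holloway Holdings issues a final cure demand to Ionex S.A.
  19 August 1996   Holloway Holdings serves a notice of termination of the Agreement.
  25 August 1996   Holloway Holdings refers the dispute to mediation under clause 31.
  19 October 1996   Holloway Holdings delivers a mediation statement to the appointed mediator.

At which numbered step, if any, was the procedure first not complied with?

Step 6

Step 1: the window is 12–56 days after 8 July 1996 (when the breach is discovered), so 20 July 1996 through 2 September 1996; done 24 July 1996, which is between those dates.
Step 2: the earliest permitted date is 7 days after 24 July 1996 (when the itemised statement is provided), i.e. 31 July 1996; 4 August 1996 is on or after that date.
Step 3: 45 days after 4 August 1996 (when the default notice is delivered) is 18 September 1996; done 10 August 1996 — timely.
Step 4: the earliest permitted date is 14 days after 4 August 1996 (when the default notice is delivered), i.e. 18 August 1996; 19 August 1996 is on or after that date.
Step 5: 7 days after 19 August 1996 (when the termination notice is served) is 26 August 1996; done 25 August 1996 — timely.
Step 6: the earliest permitted date is 36 days after 15 September 1996 (end of the 21-day hold period, which began when the dispute is referred to mediation on 25 August 1996), i.e. 21 October 1996; 19 October 1996 is 2 days before the earliest permitted date.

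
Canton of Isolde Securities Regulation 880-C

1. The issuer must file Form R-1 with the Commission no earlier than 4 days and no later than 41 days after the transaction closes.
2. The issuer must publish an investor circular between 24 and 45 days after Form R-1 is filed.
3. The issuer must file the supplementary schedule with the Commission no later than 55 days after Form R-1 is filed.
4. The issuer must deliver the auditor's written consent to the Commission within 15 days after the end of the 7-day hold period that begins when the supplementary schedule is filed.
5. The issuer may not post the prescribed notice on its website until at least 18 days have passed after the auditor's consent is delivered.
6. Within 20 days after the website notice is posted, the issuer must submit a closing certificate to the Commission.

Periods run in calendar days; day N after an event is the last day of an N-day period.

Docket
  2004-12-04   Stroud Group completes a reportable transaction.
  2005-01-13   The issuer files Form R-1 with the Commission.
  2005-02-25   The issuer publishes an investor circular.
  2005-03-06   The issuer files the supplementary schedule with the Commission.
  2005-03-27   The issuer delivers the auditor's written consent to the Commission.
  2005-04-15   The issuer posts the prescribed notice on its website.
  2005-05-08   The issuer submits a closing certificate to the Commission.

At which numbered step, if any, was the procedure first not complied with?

Step 6

(1) the permitted window runs from 2004-12-04 + 4 = 2004-12-08 to 2004-12-04 + 41 = 2005-01-14; done 2005-01-13, which is between those dates.
(2) the permitted window runs from 2005-01-13 + 24 = 2005-02-06 to 2005-01-13 + 45 = 2005-02-27; done 2005-02-25, which is between those dates.
(3) due by 2005-01-13 + 55 days = 2005-03-09; completed 2005-03-06, before the deadline.
(4) due by 2005-03-13 + 15 days = 2005-03-28; done 2005-03-27 — timely.
(5) permitted from 2005-03-27 + 18 days = 2005-04-14 onward; done 2005-04-15 — permitted.
(6) due by 2005-04-15 + 20 days = 2005-05-05; 2005-05-08 misses that deadline by 3 days.
The procedure was therefore not followed at step 6.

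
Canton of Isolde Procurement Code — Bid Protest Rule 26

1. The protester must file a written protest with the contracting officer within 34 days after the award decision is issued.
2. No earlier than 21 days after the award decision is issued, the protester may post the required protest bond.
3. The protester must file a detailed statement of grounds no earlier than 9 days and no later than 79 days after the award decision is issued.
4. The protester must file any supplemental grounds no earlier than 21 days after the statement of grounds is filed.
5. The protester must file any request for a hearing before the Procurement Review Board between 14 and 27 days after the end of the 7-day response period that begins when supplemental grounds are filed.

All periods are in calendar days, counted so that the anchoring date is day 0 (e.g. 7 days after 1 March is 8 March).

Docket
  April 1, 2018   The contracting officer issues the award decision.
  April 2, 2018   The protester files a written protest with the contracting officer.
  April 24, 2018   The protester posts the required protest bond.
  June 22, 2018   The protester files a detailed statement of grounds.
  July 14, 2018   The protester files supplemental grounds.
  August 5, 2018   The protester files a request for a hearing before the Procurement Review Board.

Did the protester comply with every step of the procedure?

No

Step 1: 34 days after April 1, 2018 (when the award decision is issued) is May 5, 2018; completed April 2, 2018, before the deadline.
Step 2: the earliest permitted date is 21 days after April 1, 2018 (when the award decision is issued), i.e. April 22, 2018; April 24, 2018 is on or after that date.
Step 3: the window is 9–79 days after April 1, 2018 (when the award decision is issued), so April 10, 2018 through June 19, 2018; done June 22, 2018 — 3 days after the window closed.
That is the first point of non-compliance.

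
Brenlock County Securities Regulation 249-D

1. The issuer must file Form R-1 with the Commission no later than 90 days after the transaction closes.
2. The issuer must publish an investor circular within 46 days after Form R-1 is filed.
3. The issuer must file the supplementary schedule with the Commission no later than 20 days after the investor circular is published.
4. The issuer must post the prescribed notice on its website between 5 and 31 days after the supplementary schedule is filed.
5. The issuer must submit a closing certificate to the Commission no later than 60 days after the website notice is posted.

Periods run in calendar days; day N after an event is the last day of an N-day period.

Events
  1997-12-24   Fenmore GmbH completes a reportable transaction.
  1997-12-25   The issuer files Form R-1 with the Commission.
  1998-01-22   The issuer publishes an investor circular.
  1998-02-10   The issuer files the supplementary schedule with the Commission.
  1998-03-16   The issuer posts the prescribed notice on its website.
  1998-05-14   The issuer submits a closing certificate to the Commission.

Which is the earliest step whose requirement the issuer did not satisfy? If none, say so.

Step 1 — counting 90 days from 1997-12-24 (when the transaction closes) gives a deadline of 1998-03-24; 1997-12-25 is within that limit.
Step 2 — counting 46 days from 1997-12-25 (when Form R-1 is filed) gives a deadline of 1998-02-09; completed 1998-01-22, before the deadline.
Step 3 — counting 20 days from 1998-01-22 (when the investor circular is published) gives a deadline of 1998-02-11; done 1998-02-10 — timely.
Step 4 — 5 and 31 days from 1998-02-10 (when the supplementary schedule is filed) are 1998-02-15 and 1998-03-13 respectively; done 1998-03-16 — 3 days after the window closed.

Step 4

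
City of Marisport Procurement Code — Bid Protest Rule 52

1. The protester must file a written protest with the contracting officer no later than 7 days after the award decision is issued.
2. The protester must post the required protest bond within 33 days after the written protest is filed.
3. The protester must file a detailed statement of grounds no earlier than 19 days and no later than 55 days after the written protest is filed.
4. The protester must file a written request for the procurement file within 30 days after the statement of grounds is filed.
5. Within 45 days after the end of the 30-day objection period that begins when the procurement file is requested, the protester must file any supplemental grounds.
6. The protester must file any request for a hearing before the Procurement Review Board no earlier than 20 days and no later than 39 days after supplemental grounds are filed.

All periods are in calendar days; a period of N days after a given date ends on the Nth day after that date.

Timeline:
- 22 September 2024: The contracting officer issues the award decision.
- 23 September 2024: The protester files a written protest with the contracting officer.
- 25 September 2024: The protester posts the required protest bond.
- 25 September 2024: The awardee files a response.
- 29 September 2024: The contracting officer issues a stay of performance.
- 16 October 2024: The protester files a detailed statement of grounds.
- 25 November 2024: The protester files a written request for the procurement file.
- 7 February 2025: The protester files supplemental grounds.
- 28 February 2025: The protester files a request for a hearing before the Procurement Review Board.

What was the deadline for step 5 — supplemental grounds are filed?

The procurement file is requested on 25 November 2024; the 30-day objection period therefore ends 25 December 2024, and step 5 runs from that date. 45 days after 25 December 2024 is 8 February 2025.

8 February 2025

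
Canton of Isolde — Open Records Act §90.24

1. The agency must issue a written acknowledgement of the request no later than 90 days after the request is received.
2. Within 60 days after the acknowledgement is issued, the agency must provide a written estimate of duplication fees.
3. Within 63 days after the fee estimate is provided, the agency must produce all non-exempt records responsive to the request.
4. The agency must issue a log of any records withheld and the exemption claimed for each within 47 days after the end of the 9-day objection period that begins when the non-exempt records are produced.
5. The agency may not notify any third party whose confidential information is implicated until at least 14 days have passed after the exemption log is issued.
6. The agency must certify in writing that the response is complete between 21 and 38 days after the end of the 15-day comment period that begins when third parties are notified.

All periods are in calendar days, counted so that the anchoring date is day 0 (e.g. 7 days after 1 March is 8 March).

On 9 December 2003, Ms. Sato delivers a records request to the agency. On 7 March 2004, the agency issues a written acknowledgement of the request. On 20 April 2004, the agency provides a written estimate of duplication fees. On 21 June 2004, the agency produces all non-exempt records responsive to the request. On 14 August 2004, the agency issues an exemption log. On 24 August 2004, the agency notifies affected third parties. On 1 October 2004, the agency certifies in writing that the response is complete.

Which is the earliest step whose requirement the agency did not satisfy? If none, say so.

Step 1 — counting 90 days from 9 December 2003 (when the request is received) gives a deadline of 8 March 2004; completed 7 March 2004, before the deadline.
Step 2 — counting 60 days from 7 March 2004 (when the acknowledgement is issued) gives a deadline of 6 May 2004; 20 April 2004 is within that limit.
Step 3 — counting 63 days from 20 April 2004 (when the fee estimate is provided) gives a deadline of 22 June 2004; 21 June 2004 is within that limit.
Step 4 — counting 47 days from 30 June 2004 (end of the 9-day objection period, which began when the non-exempt records are produced on 21 June 2004) gives a deadline of 16 August 2004; completed 14 August 2004, before the deadline.
Step 5 — must wait 14 days from 14 August 2004 (when the exemption log is issued), so not before 28 August 2004; acted on 24 August 2004, 4 days prematurely.
The procedure was therefore not followed at step 5.

Step 5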